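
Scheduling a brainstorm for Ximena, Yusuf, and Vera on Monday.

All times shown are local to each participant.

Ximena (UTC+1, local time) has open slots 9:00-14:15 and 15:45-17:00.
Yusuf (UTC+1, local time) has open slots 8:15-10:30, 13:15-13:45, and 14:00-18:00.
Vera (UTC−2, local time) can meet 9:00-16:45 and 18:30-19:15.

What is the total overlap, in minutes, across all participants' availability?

Ximena → UTC: 08:00–13:15, 14:45–16:00.
Yusuf → UTC: 07:15–09:30, 12:15–12:45, 13:00–17:00.
Vera → UTC: 11:00–18:45, 20:30–21:15.
Ximena ∩ Yusuf: 08:00–09:30, 12:15–12:45, 13:00–13:15, 14:45–16:00.
Ximena ∩ Yusuf ∩ Vera: 12:15–12:45, 13:00–13:15, 14:45–16:00.
Total common minutes: 30 + 15 + 75 = 120.

120 minutes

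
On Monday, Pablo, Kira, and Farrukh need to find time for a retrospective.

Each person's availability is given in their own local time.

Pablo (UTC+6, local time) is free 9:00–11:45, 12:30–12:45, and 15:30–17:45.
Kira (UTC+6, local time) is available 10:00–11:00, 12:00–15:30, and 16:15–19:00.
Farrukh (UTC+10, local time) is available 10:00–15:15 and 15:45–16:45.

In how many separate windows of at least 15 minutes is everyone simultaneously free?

Pablo → UTC: 03:00–05:45, 06:30–06:45, 09:30–11:45.
Kira → UTC: 04:00–05:00, 06:00–09:30, 10:15–13:00.
Farrukh → UTC: 00:00–05:15, 05:45–06:45.
Pablo ∩ Kira: 04:00–05:00, 06:30–06:45, 10:15–11:45.
Pablo ∩ Kira ∩ Farrukh: 04:00–05:00, 06:30–06:45.
Windows ≥ 15 min: 04:00–05:00, 06:30–06:45.
That's 2 windows.

2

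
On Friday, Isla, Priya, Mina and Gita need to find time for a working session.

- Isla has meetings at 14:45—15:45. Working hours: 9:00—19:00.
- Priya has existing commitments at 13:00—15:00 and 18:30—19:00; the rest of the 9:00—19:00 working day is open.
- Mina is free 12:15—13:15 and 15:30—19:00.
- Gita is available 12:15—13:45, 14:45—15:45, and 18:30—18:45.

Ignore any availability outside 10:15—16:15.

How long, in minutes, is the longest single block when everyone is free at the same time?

Isla free within 09:00–19:00: 09:00–14:45, 15:45–19:00.
Priya free within 09:00–19:00: 09:00–13:00, 15:00–18:30.
Isla ∩ Priya: 09:00–13:00, 15:45–18:30.
Isla ∩ Priya ∩ Mina: 12:15–13:00, 15:45–18:30.
Isla ∩ Priya ∩ Mina ∩ Gita: 12:15–13:00.
Restricted to 10:15–16:15: 12:15–13:00.
Single common window of 45 minutes.

45 minutes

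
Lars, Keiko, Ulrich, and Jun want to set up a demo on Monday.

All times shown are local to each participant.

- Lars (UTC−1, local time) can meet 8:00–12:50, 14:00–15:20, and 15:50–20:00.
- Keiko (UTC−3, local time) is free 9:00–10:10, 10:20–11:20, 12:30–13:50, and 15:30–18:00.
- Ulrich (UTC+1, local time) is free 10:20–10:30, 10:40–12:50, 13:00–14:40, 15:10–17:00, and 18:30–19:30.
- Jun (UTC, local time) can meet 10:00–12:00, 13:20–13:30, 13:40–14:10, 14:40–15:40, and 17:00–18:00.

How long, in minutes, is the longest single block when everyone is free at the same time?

Lars → UTC: 09:00–13:50, 15:00–16:20, 16:50–21:00.
Keiko → UTC: 12:00–13:10, 13:20–14:20, 15:30–16:50, 18:30–21:00.
Ulrich → UTC: 09:20–09:30, 09:40–11:50, 12:00–13:40, 14:10–16:00, 17:30–18:30.
Jun → UTC: 10:00–12:00, 13:20–13:30, 13:40–14:10, 14:40–15:40, 17:00–18:00.
Lars ∩ Keiko: 12:00–13:10, 13:20–13:50, 15:30–16:20, 18:30–21:00.
Lars ∩ Keiko ∩ Ulrich: 12:00–13:10, 13:20–13:40, 15:30–16:00.
Lars ∩ Keiko ∩ Ulrich ∩ Jun: 13:20–13:30, 15:30–15:40.
Common window lengths: 10, 10 min; longest is 10.

10 minutes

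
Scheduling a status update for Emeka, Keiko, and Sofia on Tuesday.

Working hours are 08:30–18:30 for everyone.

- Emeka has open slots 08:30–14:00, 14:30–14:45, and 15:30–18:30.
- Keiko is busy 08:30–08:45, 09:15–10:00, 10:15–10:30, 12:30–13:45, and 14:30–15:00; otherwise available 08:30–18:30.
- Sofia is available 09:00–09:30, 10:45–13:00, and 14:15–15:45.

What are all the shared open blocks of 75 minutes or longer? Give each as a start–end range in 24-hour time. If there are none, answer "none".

10:45–12:30

Keiko free within 08:30–18:30: 08:45–09:15, 10:00–10:15, 10:30–12:30, 13:45–14:30, 15:00–18:30.
Emeka ∩ Keiko: 08:45–09:15, 10:00–10:15, 10:30–12:30, 13:45–14:00, 15:30–18:30.
Emeka ∩ Keiko ∩ Sofia: 09:00–09:15, 10:45–12:30, 15:30–15:45.
Windows ≥ 75 min: 10:45–12:30.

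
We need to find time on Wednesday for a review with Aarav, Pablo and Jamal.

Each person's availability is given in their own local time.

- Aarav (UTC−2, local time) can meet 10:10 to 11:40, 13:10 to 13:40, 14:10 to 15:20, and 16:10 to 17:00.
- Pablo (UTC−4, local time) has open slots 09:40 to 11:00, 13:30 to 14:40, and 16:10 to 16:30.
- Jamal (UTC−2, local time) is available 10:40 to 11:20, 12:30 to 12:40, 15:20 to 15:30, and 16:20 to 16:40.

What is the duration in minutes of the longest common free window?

20 minutes

Aarav → UTC: 12:10–13:40, 15:10–15:40, 16:10–17:20, 18:10–19:00.
Pablo → UTC: 13:40–15:00, 17:30–18:40, 20:10–20:30.
Jamal → UTC: 12:40–13:20, 14:30–14:40, 17:20–17:30, 18:20–18:40.
Aarav ∩ Pablo: 18:10–18:40.
Aarav ∩ Pablo ∩ Jamal: 18:20–18:40.
Single common window of 20 minutes.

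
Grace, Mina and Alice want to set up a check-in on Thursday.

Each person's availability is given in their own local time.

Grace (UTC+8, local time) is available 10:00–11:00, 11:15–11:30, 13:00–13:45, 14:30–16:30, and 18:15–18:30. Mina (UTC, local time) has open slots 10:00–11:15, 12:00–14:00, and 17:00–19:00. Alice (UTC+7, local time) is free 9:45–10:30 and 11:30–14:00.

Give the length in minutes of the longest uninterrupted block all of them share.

Grace → UTC: 02:00–03:00, 03:15–03:30, 05:00–05:45, 06:30–08:30, 10:15–10:30.
Mina → UTC: 10:00–11:15, 12:00–14:00, 17:00–19:00.
Alice → UTC: 02:45–03:30, 04:30–07:00.
Grace ∩ Mina: 10:15–10:30.
Grace ∩ Mina ∩ Alice: (none).
No common window.

0 minutes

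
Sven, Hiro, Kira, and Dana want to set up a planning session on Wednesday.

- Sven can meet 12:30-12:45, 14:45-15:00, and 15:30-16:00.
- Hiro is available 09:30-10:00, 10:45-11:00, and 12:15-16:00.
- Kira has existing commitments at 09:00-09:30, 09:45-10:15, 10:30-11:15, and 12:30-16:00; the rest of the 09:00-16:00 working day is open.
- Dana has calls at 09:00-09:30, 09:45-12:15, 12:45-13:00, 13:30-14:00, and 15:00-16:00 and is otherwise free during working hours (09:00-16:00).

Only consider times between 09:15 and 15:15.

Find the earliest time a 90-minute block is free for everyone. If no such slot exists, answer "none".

Kira free within 09:00–16:00: 09:30–09:45, 10:15–10:30, 11:15–12:30.
Dana free within 09:00–16:00: 09:30–09:45, 12:15–12:45, 13:00–13:30, 14:00–15:00.
Sven ∩ Hiro: 12:30–12:45, 14:45–15:00, 15:30–16:00.
Sven ∩ Hiro ∩ Kira: (none).
Sven ∩ Hiro ∩ Kira ∩ Dana: (none).
Restricted to 09:15–15:15: (none).
Windows ≥ 90 min: (none).

none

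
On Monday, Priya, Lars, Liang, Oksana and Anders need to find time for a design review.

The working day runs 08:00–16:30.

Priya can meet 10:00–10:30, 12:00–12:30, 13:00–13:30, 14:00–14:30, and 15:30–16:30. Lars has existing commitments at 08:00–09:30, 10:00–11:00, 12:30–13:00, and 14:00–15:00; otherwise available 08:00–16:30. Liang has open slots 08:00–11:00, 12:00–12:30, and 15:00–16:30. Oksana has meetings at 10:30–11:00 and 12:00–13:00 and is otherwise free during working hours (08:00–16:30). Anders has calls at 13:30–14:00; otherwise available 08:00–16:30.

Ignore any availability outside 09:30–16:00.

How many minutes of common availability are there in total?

30 minutes

Lars free within 08:00–16:30: 09:30–10:00, 11:00–12:30, 13:00–14:00, 15:00–16:30.
Oksana free within 08:00–16:30: 08:00–10:30, 11:00–12:00, 13:00–16:30.
Anders free within 08:00–16:30: 08:00–13:30, 14:00–16:30.
Priya ∩ Lars: 12:00–12:30, 13:00–13:30, 15:30–16:30.
Priya ∩ Lars ∩ Liang: 12:00–12:30, 15:30–16:30.
Priya ∩ Lars ∩ Liang ∩ Oksana: 15:30–16:30.
Priya ∩ Lars ∩ Liang ∩ Oksana ∩ Anders: 15:30–16:30.
Restricted to 09:30–16:00: 15:30–16:00.
Total common minutes: 30.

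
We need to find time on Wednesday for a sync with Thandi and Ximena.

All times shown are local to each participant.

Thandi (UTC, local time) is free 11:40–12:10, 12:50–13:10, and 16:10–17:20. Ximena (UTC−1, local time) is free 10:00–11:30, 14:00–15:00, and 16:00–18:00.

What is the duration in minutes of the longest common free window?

Thandi → UTC: 11:40–12:10, 12:50–13:10, 16:10–17:20.
Ximena → UTC: 11:00–12:30, 15:00–16:00, 17:00–19:00.
Thandi ∩ Ximena: 11:40–12:10, 17:00–17:20.
Common window lengths: 30, 20 min; longest is 30.

30 minutes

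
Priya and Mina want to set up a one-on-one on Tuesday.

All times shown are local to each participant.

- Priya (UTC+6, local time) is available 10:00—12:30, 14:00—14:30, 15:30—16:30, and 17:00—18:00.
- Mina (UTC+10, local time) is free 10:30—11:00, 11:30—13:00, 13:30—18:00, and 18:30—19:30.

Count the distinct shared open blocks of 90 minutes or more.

Priya → UTC: 04:00–06:30, 08:00–08:30, 09:30–10:30, 11:00–12:00.
Mina → UTC: 00:30–01:00, 01:30–03:00, 03:30–08:00, 08:30–09:30.
Priya ∩ Mina: 04:00–06:30.
Windows ≥ 90 min: 04:00–06:30.
That's 1 window.

1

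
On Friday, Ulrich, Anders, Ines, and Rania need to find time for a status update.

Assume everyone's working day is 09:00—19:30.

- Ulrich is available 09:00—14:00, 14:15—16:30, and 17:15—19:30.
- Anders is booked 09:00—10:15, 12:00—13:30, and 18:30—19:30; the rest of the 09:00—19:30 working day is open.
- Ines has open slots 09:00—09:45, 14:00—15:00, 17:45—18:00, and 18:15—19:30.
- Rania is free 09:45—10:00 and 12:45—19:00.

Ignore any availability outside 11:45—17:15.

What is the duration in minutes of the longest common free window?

45 minutes

Anders free within 09:00–19:30: 10:15–12:00, 13:30–18:30.
Ulrich ∩ Anders: 10:15–12:00, 13:30–14:00, 14:15–16:30, 17:15–18:30.
Ulrich ∩ Anders ∩ Ines: 14:15–15:00, 17:45–18:00, 18:15–18:30.
Ulrich ∩ Anders ∩ Ines ∩ Rania: 14:15–15:00, 17:45–18:00, 18:15–18:30.
Restricted to 11:45–17:15: 14:15–15:00.
Single common window of 45 minutes.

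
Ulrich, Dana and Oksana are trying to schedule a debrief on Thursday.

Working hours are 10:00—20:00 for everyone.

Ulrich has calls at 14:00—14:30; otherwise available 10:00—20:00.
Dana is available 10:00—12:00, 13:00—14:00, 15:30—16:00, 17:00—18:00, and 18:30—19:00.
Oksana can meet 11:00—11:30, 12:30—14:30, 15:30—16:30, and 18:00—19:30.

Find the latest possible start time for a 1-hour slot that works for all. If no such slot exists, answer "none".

13:00

Ulrich free within 10:00–20:00: 10:00–14:00, 14:30–20:00.
Ulrich ∩ Dana: 10:00–12:00, 13:00–14:00, 15:30–16:00, 17:00–18:00, 18:30–19:00.
Ulrich ∩ Dana ∩ Oksana: 11:00–11:30, 13:00–14:00, 15:30–16:00, 18:30–19:00.
Windows ≥ 60 min: 13:00–14:00.
Latest start in the last window 13:00–14:00 is 14:00 − 60 min = 13:00.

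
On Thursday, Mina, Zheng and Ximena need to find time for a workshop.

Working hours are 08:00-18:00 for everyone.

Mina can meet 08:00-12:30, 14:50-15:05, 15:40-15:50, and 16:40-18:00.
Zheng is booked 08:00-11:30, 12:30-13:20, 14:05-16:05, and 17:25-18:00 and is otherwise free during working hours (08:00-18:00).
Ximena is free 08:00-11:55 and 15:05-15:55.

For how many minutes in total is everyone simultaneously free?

Zheng free within 08:00–18:00: 11:30–12:30, 13:20–14:05, 16:05–17:25.
Mina ∩ Zheng: 11:30–12:30, 16:40–17:25.
Mina ∩ Zheng ∩ Ximena: 11:30–11:55.
Total common minutes: 25.

25 minutes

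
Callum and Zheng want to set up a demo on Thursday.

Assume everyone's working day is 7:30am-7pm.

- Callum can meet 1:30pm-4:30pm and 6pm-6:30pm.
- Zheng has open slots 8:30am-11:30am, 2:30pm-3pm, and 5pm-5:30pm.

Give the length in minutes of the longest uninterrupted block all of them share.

Callum ∩ Zheng: 14:30–15:00.
Single common window of 30 minutes.

30 minutes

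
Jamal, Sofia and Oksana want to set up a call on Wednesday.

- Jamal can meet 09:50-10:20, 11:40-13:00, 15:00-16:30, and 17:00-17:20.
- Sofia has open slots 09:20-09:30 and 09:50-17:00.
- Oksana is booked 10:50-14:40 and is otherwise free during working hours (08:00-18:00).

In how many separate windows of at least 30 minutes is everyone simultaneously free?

2

Oksana free within 08:00–18:00: 08:00–10:50, 14:40–18:00.
Jamal ∩ Sofia: 09:50–10:20, 11:40–13:00, 15:00–16:30.
Jamal ∩ Sofia ∩ Oksana: 09:50–10:20, 15:00–16:30.
Windows ≥ 30 min: 09:50–10:20, 15:00–16:30.
That's 2 windows.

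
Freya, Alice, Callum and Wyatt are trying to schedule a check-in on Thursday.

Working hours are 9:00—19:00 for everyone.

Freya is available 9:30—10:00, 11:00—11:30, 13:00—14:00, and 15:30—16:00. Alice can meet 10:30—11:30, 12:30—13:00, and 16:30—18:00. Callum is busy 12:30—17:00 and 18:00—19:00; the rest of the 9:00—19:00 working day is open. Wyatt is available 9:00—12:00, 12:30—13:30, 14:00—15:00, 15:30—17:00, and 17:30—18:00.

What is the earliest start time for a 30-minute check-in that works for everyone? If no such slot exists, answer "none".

Callum free within 09:00–19:00: 09:00–12:30, 17:00–18:00.
Freya ∩ Alice: 11:00–11:30.
Freya ∩ Alice ∩ Callum: 11:00–11:30.
Freya ∩ Alice ∩ Callum ∩ Wyatt: 11:00–11:30.
Windows ≥ 30 min: 11:00–11:30.
Earliest such window starts at 11:00.

11:00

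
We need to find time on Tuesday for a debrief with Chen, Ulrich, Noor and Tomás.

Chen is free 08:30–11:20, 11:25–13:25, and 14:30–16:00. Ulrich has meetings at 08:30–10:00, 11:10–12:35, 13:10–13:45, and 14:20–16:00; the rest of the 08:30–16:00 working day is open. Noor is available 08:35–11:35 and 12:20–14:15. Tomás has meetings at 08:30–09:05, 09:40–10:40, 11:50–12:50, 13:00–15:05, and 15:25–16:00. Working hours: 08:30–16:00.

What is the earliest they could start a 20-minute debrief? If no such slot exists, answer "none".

10:40

Ulrich free within 08:30–16:00: 10:00–11:10, 12:35–13:10, 13:45–14:20.
Tomás free within 08:30–16:00: 09:05–09:40, 10:40–11:50, 12:50–13:00, 15:05–15:25.
Chen ∩ Ulrich: 10:00–11:10, 12:35–13:10.
Chen ∩ Ulrich ∩ Noor: 10:00–11:10, 12:35–13:10.
Chen ∩ Ulrich ∩ Noor ∩ Tomás: 10:40–11:10, 12:50–13:00.
Windows ≥ 20 min: 10:40–11:10.
Earliest such window starts at 10:40.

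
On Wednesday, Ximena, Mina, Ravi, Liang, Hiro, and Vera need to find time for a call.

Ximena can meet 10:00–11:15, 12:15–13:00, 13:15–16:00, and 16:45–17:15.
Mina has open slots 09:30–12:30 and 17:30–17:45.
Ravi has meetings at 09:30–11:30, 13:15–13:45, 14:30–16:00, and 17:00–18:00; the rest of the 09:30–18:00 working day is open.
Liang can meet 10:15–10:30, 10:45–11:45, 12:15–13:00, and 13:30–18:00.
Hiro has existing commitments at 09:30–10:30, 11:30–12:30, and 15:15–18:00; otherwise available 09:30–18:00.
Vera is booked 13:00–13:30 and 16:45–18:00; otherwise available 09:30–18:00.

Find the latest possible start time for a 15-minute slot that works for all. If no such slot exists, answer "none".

Ravi free within 09:30–18:00: 11:30–13:15, 13:45–14:30, 16:00–17:00.
Hiro free within 09:30–18:00: 10:30–11:30, 12:30–15:15.
Vera free within 09:30–18:00: 09:30–13:00, 13:30–16:45.
Ximena ∩ Mina: 10:00–11:15, 12:15–12:30.
Ximena ∩ Mina ∩ Ravi: 12:15–12:30.
Ximena ∩ Mina ∩ Ravi ∩ Liang: 12:15–12:30.
Ximena ∩ Mina ∩ Ravi ∩ Liang ∩ Hiro: (none).
Ximena ∩ Mina ∩ Ravi ∩ Liang ∩ Hiro ∩ Vera: (none).
Windows ≥ 15 min: (none).

none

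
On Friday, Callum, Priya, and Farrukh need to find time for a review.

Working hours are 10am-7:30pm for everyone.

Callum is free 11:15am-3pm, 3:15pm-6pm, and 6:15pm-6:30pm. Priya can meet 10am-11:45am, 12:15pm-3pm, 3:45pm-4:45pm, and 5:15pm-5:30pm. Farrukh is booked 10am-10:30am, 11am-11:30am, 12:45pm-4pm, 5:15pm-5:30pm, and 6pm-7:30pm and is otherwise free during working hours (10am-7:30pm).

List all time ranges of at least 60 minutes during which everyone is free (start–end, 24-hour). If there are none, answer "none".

none

Farrukh free within 10:00–19:30: 10:30–11:00, 11:30–12:45, 16:00–17:15, 17:30–18:00.
Callum ∩ Priya: 11:15–11:45, 12:15–15:00, 15:45–16:45, 17:15–17:30.
Callum ∩ Priya ∩ Farrukh: 11:30–11:45, 12:15–12:45, 16:00–16:45.
Windows ≥ 60 min: (none).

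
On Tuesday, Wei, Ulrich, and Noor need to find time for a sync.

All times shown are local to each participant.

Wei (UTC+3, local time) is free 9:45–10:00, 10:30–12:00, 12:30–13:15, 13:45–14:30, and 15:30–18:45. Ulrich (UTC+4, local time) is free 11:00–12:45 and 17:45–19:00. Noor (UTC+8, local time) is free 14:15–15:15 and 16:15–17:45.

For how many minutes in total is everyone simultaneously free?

Wei → UTC: 06:45–07:00, 07:30–09:00, 09:30–10:15, 10:45–11:30, 12:30–15:45.
Ulrich → UTC: 07:00–08:45, 13:45–15:00.
Noor → UTC: 06:15–07:15, 08:15–09:45.
Wei ∩ Ulrich: 07:30–08:45, 13:45–15:00.
Wei ∩ Ulrich ∩ Noor: 08:15–08:45.
Total common minutes: 30.

30 minutes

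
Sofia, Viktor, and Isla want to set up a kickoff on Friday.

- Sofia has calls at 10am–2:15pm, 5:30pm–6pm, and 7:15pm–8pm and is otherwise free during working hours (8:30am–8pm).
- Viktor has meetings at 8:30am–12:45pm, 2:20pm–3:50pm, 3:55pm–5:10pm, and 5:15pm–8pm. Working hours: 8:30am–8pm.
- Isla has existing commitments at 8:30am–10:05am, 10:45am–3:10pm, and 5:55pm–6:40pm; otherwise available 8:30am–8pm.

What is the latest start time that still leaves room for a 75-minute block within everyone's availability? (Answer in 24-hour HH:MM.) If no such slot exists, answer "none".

Sofia free within 08:30–20:00: 08:30–10:00, 14:15–17:30, 18:00–19:15.
Viktor free within 08:30–20:00: 12:45–14:20, 15:50–15:55, 17:10–17:15.
Isla free within 08:30–20:00: 10:05–10:45, 15:10–17:55, 18:40–20:00.
Sofia ∩ Viktor: 14:15–14:20, 15:50–15:55, 17:10–17:15.
Sofia ∩ Viktor ∩ Isla: 15:50–15:55, 17:10–17:15.
Windows ≥ 75 min: (none).

none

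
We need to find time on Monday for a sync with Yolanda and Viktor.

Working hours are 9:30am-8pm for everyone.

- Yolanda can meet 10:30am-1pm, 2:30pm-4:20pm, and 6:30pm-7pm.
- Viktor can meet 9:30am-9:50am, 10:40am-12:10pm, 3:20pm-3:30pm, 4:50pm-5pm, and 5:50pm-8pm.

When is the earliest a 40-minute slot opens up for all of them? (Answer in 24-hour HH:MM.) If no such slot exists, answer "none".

10:40

Yolanda ∩ Viktor: 10:40–12:10, 15:20–15:30, 18:30–19:00.
Windows ≥ 40 min: 10:40–12:10.
Earliest such window starts at 10:40.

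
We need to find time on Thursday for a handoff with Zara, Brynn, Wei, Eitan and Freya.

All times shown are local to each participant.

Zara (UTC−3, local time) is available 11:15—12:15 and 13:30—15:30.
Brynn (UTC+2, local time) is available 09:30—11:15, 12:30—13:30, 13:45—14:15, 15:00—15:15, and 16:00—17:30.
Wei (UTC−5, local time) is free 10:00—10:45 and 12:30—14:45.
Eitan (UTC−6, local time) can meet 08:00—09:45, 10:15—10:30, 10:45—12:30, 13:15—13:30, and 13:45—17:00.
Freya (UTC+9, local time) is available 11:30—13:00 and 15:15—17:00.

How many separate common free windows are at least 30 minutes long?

0

Zara → UTC: 14:15–15:15, 16:30–18:30.
Brynn → UTC: 07:30–09:15, 10:30–11:30, 11:45–12:15, 13:00–13:15, 14:00–15:30.
Wei → UTC: 15:00–15:45, 17:30–19:45.
Eitan → UTC: 14:00–15:45, 16:15–16:30, 16:45–18:30, 19:15–19:30, 19:45–23:00.
Freya → UTC: 02:30–04:00, 06:15–08:00.
Zara ∩ Brynn: 14:15–15:15.
Zara ∩ Brynn ∩ Wei: 15:00–15:15.
Zara ∩ Brynn ∩ Wei ∩ Eitan: 15:00–15:15.
Zara ∩ Brynn ∩ Wei ∩ Eitan ∩ Freya: (none).
Windows ≥ 30 min: (none).
That's 0 windows.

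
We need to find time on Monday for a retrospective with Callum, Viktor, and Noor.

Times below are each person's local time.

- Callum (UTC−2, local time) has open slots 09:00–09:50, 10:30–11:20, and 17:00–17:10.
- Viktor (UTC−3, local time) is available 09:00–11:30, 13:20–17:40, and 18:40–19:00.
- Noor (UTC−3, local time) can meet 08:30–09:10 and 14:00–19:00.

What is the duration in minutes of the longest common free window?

10 minutes

Callum → UTC: 11:00–11:50, 12:30–13:20, 19:00–19:10.
Viktor → UTC: 12:00–14:30, 16:20–20:40, 21:40–22:00.
Noor → UTC: 11:30–12:10, 17:00–22:00.
Callum ∩ Viktor: 12:30–13:20, 19:00–19:10.
Callum ∩ Viktor ∩ Noor: 19:00–19:10.
Single common window of 10 minutes.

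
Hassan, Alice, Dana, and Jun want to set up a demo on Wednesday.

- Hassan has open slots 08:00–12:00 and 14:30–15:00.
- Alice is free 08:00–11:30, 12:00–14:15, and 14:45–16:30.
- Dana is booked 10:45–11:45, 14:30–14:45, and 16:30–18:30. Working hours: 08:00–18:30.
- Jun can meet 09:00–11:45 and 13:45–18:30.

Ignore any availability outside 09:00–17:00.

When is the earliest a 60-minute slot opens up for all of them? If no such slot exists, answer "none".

Dana free within 08:00–18:30: 08:00–10:45, 11:45–14:30, 14:45–16:30.
Hassan ∩ Alice: 08:00–11:30, 14:45–15:00.
Hassan ∩ Alice ∩ Dana: 08:00–10:45, 14:45–15:00.
Hassan ∩ Alice ∩ Dana ∩ Jun: 09:00–10:45, 14:45–15:00.
Restricted to 09:00–17:00: 09:00–10:45, 14:45–15:00.
Windows ≥ 60 min: 09:00–10:45.
Earliest such window starts at 09:00.

09:00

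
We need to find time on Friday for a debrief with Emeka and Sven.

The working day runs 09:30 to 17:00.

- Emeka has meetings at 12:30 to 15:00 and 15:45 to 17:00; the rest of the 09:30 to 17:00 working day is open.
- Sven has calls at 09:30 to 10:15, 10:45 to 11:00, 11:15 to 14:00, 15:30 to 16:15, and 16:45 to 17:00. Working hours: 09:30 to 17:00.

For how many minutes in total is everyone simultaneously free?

Emeka free within 09:30–17:00: 09:30–12:30, 15:00–15:45.
Sven free within 09:30–17:00: 10:15–10:45, 11:00–11:15, 14:00–15:30, 16:15–16:45.
Emeka ∩ Sven: 10:15–10:45, 11:00–11:15, 15:00–15:30.
Total common minutes: 30 + 15 + 30 = 75.

75 minutes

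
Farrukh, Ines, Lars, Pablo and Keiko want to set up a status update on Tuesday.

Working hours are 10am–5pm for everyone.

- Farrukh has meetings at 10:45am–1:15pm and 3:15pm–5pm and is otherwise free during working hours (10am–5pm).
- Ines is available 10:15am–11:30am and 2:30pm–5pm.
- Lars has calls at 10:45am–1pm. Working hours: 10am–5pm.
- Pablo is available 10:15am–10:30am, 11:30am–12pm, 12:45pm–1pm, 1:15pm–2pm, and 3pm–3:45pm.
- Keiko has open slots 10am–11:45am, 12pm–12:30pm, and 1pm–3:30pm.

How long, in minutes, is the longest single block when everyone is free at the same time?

Farrukh free within 10:00–17:00: 10:00–10:45, 13:15–15:15.
Lars free within 10:00–17:00: 10:00–10:45, 13:00–17:00.
Farrukh ∩ Ines: 10:15–10:45, 14:30–15:15.
Farrukh ∩ Ines ∩ Lars: 10:15–10:45, 14:30–15:15.
Farrukh ∩ Ines ∩ Lars ∩ Pablo: 10:15–10:30, 15:00–15:15.
Farrukh ∩ Ines ∩ Lars ∩ Pablo ∩ Keiko: 10:15–10:30, 15:00–15:15.
Common window lengths: 15, 15 min; longest is 15.

15 minutes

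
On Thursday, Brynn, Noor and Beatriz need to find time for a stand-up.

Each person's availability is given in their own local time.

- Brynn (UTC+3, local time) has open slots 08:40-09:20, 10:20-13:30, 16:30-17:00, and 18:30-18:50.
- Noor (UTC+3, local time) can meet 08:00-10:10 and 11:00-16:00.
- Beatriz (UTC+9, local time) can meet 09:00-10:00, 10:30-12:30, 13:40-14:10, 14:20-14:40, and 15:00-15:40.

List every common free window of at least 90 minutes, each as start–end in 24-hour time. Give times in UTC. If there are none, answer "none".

none

Brynn → UTC: 05:40–06:20, 07:20–10:30, 13:30–14:00, 15:30–15:50.
Noor → UTC: 05:00–07:10, 08:00–13:00.
Beatriz → UTC: 00:00–01:00, 01:30–03:30, 04:40–05:10, 05:20–05:40, 06:00–06:40.
Brynn ∩ Noor: 05:40–06:20, 08:00–10:30.
Brynn ∩ Noor ∩ Beatriz: 06:00–06:20.
Windows ≥ 90 min: (none).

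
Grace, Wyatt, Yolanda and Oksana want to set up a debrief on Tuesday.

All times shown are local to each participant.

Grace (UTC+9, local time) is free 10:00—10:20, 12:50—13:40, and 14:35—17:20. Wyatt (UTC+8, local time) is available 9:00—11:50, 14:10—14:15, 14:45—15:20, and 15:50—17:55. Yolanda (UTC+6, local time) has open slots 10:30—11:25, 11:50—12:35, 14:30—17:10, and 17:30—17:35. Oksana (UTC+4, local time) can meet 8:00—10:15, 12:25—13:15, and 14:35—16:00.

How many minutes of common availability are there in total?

Grace → UTC: 01:00–01:20, 03:50–04:40, 05:35–08:20.
Wyatt → UTC: 01:00–03:50, 06:10–06:15, 06:45–07:20, 07:50–09:55.
Yolanda → UTC: 04:30–05:25, 05:50–06:35, 08:30–11:10, 11:30–11:35.
Oksana → UTC: 04:00–06:15, 08:25–09:15, 10:35–12:00.
Grace ∩ Wyatt: 01:00–01:20, 06:10–06:15, 06:45–07:20, 07:50–08:20.
Grace ∩ Wyatt ∩ Yolanda: 06:10–06:15.
Grace ∩ Wyatt ∩ Yolanda ∩ Oksana: 06:10–06:15.
Total common minutes: 5.

5 minutes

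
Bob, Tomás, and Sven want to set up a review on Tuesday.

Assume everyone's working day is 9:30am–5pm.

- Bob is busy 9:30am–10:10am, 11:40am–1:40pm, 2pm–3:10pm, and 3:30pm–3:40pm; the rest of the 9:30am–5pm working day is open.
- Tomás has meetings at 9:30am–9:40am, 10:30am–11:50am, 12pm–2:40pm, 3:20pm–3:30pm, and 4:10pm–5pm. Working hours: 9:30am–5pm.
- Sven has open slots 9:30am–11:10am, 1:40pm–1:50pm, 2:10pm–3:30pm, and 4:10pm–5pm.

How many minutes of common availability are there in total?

30 minutes

Bob free within 09:30–17:00: 10:10–11:40, 13:40–14:00, 15:10–15:30, 15:40–17:00.
Tomás free within 09:30–17:00: 09:40–10:30, 11:50–12:00, 14:40–15:20, 15:30–16:10.
Bob ∩ Tomás: 10:10–10:30, 15:10–15:20, 15:40–16:10.
Bob ∩ Tomás ∩ Sven: 10:10–10:30, 15:10–15:20.
Total common minutes: 20 + 10 = 30.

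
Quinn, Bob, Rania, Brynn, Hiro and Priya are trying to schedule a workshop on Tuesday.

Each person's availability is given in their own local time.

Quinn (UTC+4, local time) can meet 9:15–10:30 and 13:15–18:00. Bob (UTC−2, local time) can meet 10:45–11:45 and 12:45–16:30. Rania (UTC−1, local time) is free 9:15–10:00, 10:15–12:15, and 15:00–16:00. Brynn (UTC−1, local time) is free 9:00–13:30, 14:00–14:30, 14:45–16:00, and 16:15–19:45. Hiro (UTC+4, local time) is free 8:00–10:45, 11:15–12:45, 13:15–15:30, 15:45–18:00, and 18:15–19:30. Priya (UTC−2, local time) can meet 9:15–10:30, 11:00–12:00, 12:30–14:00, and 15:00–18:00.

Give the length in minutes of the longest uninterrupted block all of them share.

15 minutes

Quinn → UTC: 05:15–06:30, 09:15–14:00.
Bob → UTC: 12:45–13:45, 14:45–18:30.
Rania → UTC: 10:15–11:00, 11:15–13:15, 16:00–17:00.
Brynn → UTC: 10:00–14:30, 15:00–15:30, 15:45–17:00, 17:15–20:45.
Hiro → UTC: 04:00–06:45, 07:15–08:45, 09:15–11:30, 11:45–14:00, 14:15–15:30.
Priya → UTC: 11:15–12:30, 13:00–14:00, 14:30–16:00, 17:00–20:00.
Quinn ∩ Bob: 12:45–13:45.
Quinn ∩ Bob ∩ Rania: 12:45–13:15.
Quinn ∩ Bob ∩ Rania ∩ Brynn: 12:45–13:15.
Quinn ∩ Bob ∩ Rania ∩ Brynn ∩ Hiro: 12:45–13:15.
Quinn ∩ Bob ∩ Rania ∩ Brynn ∩ Hiro ∩ Priya: 13:00–13:15.
Single common window of 15 minutes.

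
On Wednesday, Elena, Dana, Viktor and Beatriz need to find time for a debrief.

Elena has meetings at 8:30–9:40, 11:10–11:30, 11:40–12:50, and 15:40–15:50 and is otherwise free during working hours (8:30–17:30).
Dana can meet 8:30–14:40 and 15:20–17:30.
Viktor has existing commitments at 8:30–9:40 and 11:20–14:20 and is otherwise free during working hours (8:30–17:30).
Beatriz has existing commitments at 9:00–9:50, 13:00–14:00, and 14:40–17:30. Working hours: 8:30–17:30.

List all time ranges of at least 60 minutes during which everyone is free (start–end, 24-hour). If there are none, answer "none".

Elena free within 08:30–17:30: 09:40–11:10, 11:30–11:40, 12:50–15:40, 15:50–17:30.
Viktor free within 08:30–17:30: 09:40–11:20, 14:20–17:30.
Beatriz free within 08:30–17:30: 08:30–09:00, 09:50–13:00, 14:00–14:40.
Elena ∩ Dana: 09:40–11:10, 11:30–11:40, 12:50–14:40, 15:20–15:40, 15:50–17:30.
Elena ∩ Dana ∩ Viktor: 09:40–11:10, 14:20–14:40, 15:20–15:40, 15:50–17:30.
Elena ∩ Dana ∩ Viktor ∩ Beatriz: 09:50–11:10, 14:20–14:40.
Windows ≥ 60 min: 09:50–11:10.

09:50–11:10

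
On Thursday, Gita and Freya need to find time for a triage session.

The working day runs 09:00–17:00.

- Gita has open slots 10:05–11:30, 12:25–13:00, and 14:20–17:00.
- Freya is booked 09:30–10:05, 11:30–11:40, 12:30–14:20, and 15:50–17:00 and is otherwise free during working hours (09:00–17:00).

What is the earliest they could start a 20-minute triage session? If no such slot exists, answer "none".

Freya free within 09:00–17:00: 09:00–09:30, 10:05–11:30, 11:40–12:30, 14:20–15:50.
Gita ∩ Freya: 10:05–11:30, 12:25–12:30, 14:20–15:50.
Windows ≥ 20 min: 10:05–11:30, 14:20–15:50.
Earliest such window starts at 10:05.

10:05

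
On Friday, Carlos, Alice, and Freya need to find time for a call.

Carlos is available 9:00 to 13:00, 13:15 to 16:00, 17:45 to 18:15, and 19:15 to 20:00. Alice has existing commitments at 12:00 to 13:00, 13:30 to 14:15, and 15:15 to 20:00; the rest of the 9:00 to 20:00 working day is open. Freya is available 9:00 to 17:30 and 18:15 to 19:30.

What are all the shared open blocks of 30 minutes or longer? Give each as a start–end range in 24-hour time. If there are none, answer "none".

09:00–12:00, 14:15–15:15

Alice free within 09:00–20:00: 09:00–12:00, 13:00–13:30, 14:15–15:15.
Carlos ∩ Alice: 09:00–12:00, 13:15–13:30, 14:15–15:15.
Carlos ∩ Alice ∩ Freya: 09:00–12:00, 13:15–13:30, 14:15–15:15.
Windows ≥ 30 min: 09:00–12:00, 14:15–15:15.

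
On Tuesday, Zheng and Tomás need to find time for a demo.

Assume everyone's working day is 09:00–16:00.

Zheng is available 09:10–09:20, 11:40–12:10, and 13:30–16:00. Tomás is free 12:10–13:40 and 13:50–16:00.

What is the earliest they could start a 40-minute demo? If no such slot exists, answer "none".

Zheng ∩ Tomás: 13:30–13:40, 13:50–16:00.
Windows ≥ 40 min: 13:50–16:00.
Earliest such window starts at 13:50.

13:50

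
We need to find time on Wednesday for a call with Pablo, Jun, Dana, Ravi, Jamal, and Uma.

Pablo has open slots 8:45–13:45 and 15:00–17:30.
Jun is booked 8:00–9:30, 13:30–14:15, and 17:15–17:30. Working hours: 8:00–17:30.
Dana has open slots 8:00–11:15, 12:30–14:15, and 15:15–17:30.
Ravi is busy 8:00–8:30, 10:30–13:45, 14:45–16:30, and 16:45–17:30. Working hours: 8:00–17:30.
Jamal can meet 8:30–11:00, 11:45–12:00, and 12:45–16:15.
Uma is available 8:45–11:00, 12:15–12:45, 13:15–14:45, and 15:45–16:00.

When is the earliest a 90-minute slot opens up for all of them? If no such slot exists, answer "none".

none

Jun free within 08:00–17:30: 09:30–13:30, 14:15–17:15.
Ravi free within 08:00–17:30: 08:30–10:30, 13:45–14:45, 16:30–16:45.
Pablo ∩ Jun: 09:30–13:30, 15:00–17:15.
Pablo ∩ Jun ∩ Dana: 09:30–11:15, 12:30–13:30, 15:15–17:15.
Pablo ∩ Jun ∩ Dana ∩ Ravi: 09:30–10:30, 16:30–16:45.
Pablo ∩ Jun ∩ Dana ∩ Ravi ∩ Jamal: 09:30–10:30.
Pablo ∩ Jun ∩ Dana ∩ Ravi ∩ Jamal ∩ Uma: 09:30–10:30.
Windows ≥ 90 min: (none).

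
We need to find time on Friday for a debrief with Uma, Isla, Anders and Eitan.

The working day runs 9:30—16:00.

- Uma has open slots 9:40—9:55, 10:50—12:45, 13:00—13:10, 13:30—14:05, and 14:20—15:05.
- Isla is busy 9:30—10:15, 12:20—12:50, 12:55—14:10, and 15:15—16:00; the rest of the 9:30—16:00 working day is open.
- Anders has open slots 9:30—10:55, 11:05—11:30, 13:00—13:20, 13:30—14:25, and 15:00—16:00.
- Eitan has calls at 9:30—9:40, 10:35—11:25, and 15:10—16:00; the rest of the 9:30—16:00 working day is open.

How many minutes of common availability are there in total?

15 minutes

Isla free within 09:30–16:00: 10:15–12:20, 12:50–12:55, 14:10–15:15.
Eitan free within 09:30–16:00: 09:40–10:35, 11:25–15:10.
Uma ∩ Isla: 10:50–12:20, 14:20–15:05.
Uma ∩ Isla ∩ Anders: 10:50–10:55, 11:05–11:30, 14:20–14:25, 15:00–15:05.
Uma ∩ Isla ∩ Anders ∩ Eitan: 11:25–11:30, 14:20–14:25, 15:00–15:05.
Total common minutes: 5 + 5 + 5 = 15.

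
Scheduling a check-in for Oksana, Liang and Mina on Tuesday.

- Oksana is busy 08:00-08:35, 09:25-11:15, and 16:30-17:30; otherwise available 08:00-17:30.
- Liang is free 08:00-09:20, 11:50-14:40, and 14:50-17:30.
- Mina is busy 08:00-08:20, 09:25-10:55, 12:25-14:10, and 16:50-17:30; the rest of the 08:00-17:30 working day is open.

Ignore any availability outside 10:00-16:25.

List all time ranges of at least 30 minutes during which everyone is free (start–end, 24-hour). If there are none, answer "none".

Oksana free within 08:00–17:30: 08:35–09:25, 11:15–16:30.
Mina free within 08:00–17:30: 08:20–09:25, 10:55–12:25, 14:10–16:50.
Oksana ∩ Liang: 08:35–09:20, 11:50–14:40, 14:50–16:30.
Oksana ∩ Liang ∩ Mina: 08:35–09:20, 11:50–12:25, 14:10–14:40, 14:50–16:30.
Restricted to 10:00–16:25: 11:50–12:25, 14:10–14:40, 14:50–16:25.
Windows ≥ 30 min: 11:50–12:25, 14:10–14:40, 14:50–16:25.

11:50–12:25, 14:10–14:40, 14:50–16:25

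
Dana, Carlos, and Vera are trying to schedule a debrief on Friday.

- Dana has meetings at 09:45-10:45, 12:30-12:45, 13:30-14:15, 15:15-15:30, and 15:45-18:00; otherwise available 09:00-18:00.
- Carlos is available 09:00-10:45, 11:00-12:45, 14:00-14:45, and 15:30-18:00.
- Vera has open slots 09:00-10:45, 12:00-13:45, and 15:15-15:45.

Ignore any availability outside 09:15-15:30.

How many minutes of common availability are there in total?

60 minutes

Dana free within 09:00–18:00: 09:00–09:45, 10:45–12:30, 12:45–13:30, 14:15–15:15, 15:30–15:45.
Dana ∩ Carlos: 09:00–09:45, 11:00–12:30, 14:15–14:45, 15:30–15:45.
Dana ∩ Carlos ∩ Vera: 09:00–09:45, 12:00–12:30, 15:30–15:45.
Restricted to 09:15–15:30: 09:15–09:45, 12:00–12:30.
Total common minutes: 30 + 30 = 60.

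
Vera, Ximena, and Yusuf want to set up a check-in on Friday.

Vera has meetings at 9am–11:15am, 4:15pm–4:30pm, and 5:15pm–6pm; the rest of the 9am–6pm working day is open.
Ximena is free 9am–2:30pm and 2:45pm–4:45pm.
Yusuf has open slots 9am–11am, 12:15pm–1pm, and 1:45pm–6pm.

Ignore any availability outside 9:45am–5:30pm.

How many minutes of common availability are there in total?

195 minutes

Vera free within 09:00–18:00: 11:15–16:15, 16:30–17:15.
Vera ∩ Ximena: 11:15–14:30, 14:45–16:15, 16:30–16:45.
Vera ∩ Ximena ∩ Yusuf: 12:15–13:00, 13:45–14:30, 14:45–16:15, 16:30–16:45.
Restricted to 09:45–17:30: 12:15–13:00, 13:45–14:30, 14:45–16:15, 16:30–16:45.
Total common minutes: 45 + 45 + 90 + 15 = 195.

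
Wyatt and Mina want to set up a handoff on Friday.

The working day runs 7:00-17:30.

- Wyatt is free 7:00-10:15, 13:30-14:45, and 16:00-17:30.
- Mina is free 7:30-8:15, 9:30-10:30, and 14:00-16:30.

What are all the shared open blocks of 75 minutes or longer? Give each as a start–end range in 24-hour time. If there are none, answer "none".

none

Wyatt ∩ Mina: 07:30–08:15, 09:30–10:15, 14:00–14:45, 16:00–16:30.
Windows ≥ 75 min: (none).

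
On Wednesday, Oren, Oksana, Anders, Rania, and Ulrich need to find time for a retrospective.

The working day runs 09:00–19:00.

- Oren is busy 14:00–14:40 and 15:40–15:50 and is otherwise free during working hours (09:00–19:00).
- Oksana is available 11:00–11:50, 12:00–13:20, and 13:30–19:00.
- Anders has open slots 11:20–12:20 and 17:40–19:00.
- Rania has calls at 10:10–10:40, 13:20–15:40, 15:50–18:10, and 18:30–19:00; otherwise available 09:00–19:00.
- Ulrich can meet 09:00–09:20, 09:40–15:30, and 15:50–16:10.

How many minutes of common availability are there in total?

50 minutes

Oren free within 09:00–19:00: 09:00–14:00, 14:40–15:40, 15:50–19:00.
Rania free within 09:00–19:00: 09:00–10:10, 10:40–13:20, 15:40–15:50, 18:10–18:30.
Oren ∩ Oksana: 11:00–11:50, 12:00–13:20, 13:30–14:00, 14:40–15:40, 15:50–19:00.
Oren ∩ Oksana ∩ Anders: 11:20–11:50, 12:00–12:20, 17:40–19:00.
Oren ∩ Oksana ∩ Anders ∩ Rania: 11:20–11:50, 12:00–12:20, 18:10–18:30.
Oren ∩ Oksana ∩ Anders ∩ Rania ∩ Ulrich: 11:20–11:50, 12:00–12:20.
Total common minutes: 30 + 20 = 50.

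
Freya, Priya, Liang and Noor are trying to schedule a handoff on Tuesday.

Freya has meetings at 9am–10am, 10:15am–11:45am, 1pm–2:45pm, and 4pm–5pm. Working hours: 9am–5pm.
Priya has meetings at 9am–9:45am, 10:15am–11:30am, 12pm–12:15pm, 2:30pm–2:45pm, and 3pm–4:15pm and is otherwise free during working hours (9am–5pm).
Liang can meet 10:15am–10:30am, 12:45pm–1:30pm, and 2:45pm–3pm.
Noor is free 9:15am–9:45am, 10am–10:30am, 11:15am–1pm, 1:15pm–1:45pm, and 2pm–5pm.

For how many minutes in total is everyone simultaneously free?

30 minutes

Freya free within 09:00–17:00: 10:00–10:15, 11:45–13:00, 14:45–16:00.
Priya free within 09:00–17:00: 09:45–10:15, 11:30–12:00, 12:15–14:30, 14:45–15:00, 16:15–17:00.
Freya ∩ Priya: 10:00–10:15, 11:45–12:00, 12:15–13:00, 14:45–15:00.
Freya ∩ Priya ∩ Liang: 12:45–13:00, 14:45–15:00.
Freya ∩ Priya ∩ Liang ∩ Noor: 12:45–13:00, 14:45–15:00.
Total common minutes: 15 + 15 = 30.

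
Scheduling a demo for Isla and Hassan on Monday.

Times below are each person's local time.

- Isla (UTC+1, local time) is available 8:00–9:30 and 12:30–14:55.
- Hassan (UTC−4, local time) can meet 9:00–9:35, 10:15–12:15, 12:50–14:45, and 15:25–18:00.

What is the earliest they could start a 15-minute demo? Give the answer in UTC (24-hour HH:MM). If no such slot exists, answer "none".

Isla → UTC: 07:00–08:30, 11:30–13:55.
Hassan → UTC: 13:00–13:35, 14:15–16:15, 16:50–18:45, 19:25–22:00.
Isla ∩ Hassan: 13:00–13:35.
Windows ≥ 15 min: 13:00–13:35.
Earliest such window starts at 13:00.

13:00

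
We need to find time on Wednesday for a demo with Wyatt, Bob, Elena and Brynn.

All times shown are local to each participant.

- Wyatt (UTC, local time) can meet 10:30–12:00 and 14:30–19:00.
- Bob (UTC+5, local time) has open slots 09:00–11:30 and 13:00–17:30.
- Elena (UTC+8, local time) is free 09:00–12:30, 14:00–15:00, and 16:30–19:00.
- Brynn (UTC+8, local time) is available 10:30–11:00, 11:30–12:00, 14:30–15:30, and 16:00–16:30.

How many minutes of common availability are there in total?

0 minutes

Wyatt → UTC: 10:30–12:00, 14:30–19:00.
Bob → UTC: 04:00–06:30, 08:00–12:30.
Elena → UTC: 01:00–04:30, 06:00–07:00, 08:30–11:00.
Brynn → UTC: 02:30–03:00, 03:30–04:00, 06:30–07:30, 08:00–08:30.
Wyatt ∩ Bob: 10:30–12:00.
Wyatt ∩ Bob ∩ Elena: 10:30–11:00.
Wyatt ∩ Bob ∩ Elena ∩ Brynn: (none).
Total common minutes: 0.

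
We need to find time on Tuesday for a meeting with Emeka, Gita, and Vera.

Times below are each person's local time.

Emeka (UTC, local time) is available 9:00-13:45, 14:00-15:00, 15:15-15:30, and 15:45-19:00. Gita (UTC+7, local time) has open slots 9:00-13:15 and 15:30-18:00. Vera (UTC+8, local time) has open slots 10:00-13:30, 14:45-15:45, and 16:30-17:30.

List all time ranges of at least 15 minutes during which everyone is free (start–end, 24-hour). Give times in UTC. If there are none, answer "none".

Emeka → UTC: 09:00–13:45, 14:00–15:00, 15:15–15:30, 15:45–19:00.
Gita → UTC: 02:00–06:15, 08:30–11:00.
Vera → UTC: 02:00–05:30, 06:45–07:45, 08:30–09:30.
Emeka ∩ Gita: 09:00–11:00.
Emeka ∩ Gita ∩ Vera: 09:00–09:30.
Windows ≥ 15 min: 09:00–09:30.

09:00–09:30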